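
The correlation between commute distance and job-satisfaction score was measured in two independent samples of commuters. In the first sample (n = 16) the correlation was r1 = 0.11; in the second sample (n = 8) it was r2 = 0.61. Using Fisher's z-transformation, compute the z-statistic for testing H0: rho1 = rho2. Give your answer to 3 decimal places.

-1.137

z1 = atanh(0.11) = 0.110447,  z2 = atanh(0.61) = 0.708921
SE = √(1/(n1−3) + 1/(n2−3)) = √(1/13 + 1/5) = √(0.0769231 + 0.2000000) = √0.2769231 = 0.526235
z = (z1 − z2)/SE = (0.110447 − 0.708921) / 0.526235 = -0.598474 / 0.526235 = -1.137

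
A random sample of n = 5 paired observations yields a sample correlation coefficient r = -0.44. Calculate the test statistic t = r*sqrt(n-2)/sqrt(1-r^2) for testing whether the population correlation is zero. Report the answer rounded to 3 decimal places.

-0.849

1 − r² = 1 − 0.1936 = 0.8064;  √(1−r²) = 0.897998
√(n−2) = √3 = 1.732051
t = r·√(n−2)/√(1−r²) = -0.44 · 1.732051 / 0.897998 = -0.849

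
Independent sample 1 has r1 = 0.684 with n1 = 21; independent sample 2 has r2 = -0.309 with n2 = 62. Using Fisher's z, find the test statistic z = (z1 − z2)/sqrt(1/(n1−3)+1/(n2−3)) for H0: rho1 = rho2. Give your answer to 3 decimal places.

z1 = atanh(0.684) = 0.836592,  z2 = atanh(-0.309) = -0.319439
SE = √(1/(n1−3) + 1/(n2−3)) = √(1/18 + 1/59) = √(0.0555556 + 0.0169492) = √0.0725048 = 0.269267
z = (z1 − z2)/SE = (0.836592 − (-0.319439)) / 0.269267 = 1.156031 / 0.269267 = 4.293

4.293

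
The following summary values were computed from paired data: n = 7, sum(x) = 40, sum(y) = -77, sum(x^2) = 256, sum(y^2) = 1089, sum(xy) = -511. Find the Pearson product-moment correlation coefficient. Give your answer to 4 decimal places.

Numerator: nΣxy − (Σx)(Σy) = 7·(-511) − (40)(-77) = -497
Denominator: √[(nΣx²−(Σx)²)(nΣy²−(Σy)²)]
  nΣx²−(Σx)² = 7·256 − 1600 = 192;  nΣy²−(Σy)² = 7·1089 − 5929 = 1694
  √(192·1694) = √325248 = 570.3052
r = -497 / 570.3052 = -0.8715

-0.8715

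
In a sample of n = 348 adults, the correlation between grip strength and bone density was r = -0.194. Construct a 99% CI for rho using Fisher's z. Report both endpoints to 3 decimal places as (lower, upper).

z_r = atanh(-0.194) = -0.196490;  SE = 1/√(n−3) = 1/√345 = 0.053838
z-limits: -0.196490 ± 2.576·0.053838 = -0.196490 ± 0.138687 = [-0.335177, -0.057803]
ρ-limits: (tanh -0.335177, tanh -0.057803) = (-0.323, -0.058)

(-0.323, -0.058)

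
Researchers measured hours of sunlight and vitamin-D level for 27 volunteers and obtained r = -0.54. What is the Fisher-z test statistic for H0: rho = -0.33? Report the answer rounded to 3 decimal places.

-1.280

Fisher z: atanh(-0.54) = -0.604156, atanh(-0.33) = -0.342828
z = (z_r − z_0)·√(n−3) = (-0.604156 − (-0.342828))·√24 = -0.261328 · 4.898979 = -1.280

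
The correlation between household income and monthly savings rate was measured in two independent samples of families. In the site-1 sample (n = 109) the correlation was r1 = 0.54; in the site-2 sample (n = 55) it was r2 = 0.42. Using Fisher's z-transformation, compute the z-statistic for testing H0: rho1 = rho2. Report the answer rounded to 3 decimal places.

0.924

Fisher z-transforms: z1 = atanh(0.54) = 0.604156, z2 = atanh(0.42) = 0.447692; difference d = 0.156464
Var(d) = 1/106 + 1/52 = 0.0094340 + 0.0192308 = 0.0286648
z = d/√Var(d) = 0.156464 / √0.0286648 = 0.156464 / 0.169307 = 0.924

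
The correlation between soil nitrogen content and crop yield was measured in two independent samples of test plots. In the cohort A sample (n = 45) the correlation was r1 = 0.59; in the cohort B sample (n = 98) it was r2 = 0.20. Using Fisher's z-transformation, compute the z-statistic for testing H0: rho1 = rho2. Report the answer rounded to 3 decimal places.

2.563

Fisher z-transforms: z1 = atanh(0.59) = 0.677666, z2 = atanh(0.20) = 0.202733; difference d = 0.474933
Var(d) = 1/42 + 1/95 = 0.0238095 + 0.0105263 = 0.0343358
z = d/√Var(d) = 0.474933 / √0.0343358 = 0.474933 / 0.185299 = 2.563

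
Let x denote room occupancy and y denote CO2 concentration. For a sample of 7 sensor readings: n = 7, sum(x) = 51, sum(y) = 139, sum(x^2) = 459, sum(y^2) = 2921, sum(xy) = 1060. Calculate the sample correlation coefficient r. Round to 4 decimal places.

Numerator: nΣxy − (Σx)(Σy) = 7·1060 − (51)(139) = 331
Denominator: √[(nΣx²−(Σx)²)(nΣy²−(Σy)²)]
  nΣx²−(Σx)² = 7·459 − 2601 = 612;  nΣy²−(Σy)² = 7·2921 − 19321 = 1126
  √(612·1126) = √689112 = 830.1277
r = 331 / 830.1277 = 0.3987

0.3987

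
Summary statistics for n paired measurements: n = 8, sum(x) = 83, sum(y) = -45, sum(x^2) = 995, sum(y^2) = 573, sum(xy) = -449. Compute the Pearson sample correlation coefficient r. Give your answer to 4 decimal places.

Numerator: nΣxy − (Σx)(Σy) = 8·(-449) − (83)(-45) = 143
Denominator: √[(nΣx²−(Σx)²)(nΣy²−(Σy)²)]
  nΣx²−(Σx)² = 8·995 − 6889 = 1071;  nΣy²−(Σy)² = 8·573 − 2025 = 2559
  √(1071·2559) = √2740689 = 1655.5026
r = 143 / 1655.5026 = 0.0864

0.0864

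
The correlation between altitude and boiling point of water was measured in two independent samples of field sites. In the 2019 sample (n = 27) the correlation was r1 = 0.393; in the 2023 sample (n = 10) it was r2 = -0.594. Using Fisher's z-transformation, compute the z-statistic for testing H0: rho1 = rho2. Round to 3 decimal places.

2.559

Fisher z-transforms: z1 = atanh(0.393) = 0.415343, z2 = atanh(-0.594) = -0.683824; difference d = 1.099167
Var(d) = 1/24 + 1/7 = 0.0416667 + 0.1428571 = 0.1845238
z = d/√Var(d) = 1.099167 / √0.1845238 = 1.099167 / 0.429562 = 2.559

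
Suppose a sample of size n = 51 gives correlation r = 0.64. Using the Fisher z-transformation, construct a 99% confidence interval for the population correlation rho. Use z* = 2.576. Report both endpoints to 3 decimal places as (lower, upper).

(0.368, 0.811)

Fisher z: z_r = atanh(r) = ½·ln((1+0.64)/(1−0.64)) = 0.758174
SE(z) = 1/√(n−3) = 1/√48 = 0.144338
99% ⇒ z* = 2.576; margin = 2.576·0.144338 = 0.371815
CI on z-scale: (0.386359, 1.129989)
Back-transform: tanh(0.386359) = 0.368217, tanh(1.129989) = 0.811015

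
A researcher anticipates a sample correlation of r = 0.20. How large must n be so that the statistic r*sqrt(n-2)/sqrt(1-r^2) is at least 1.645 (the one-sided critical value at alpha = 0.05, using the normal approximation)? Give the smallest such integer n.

r√(n−2)/√(1−r²) ≥ 1.645  ⇔  n−2 ≥ (1.645)²·(1−r²)/r²
(1−r²)/r² = (1−0.0400)/0.0400 = 24.0000
n ≥ 2 + 2.706025·24.0000 = 2 + 64.9446 = 66.9446
⌈66.9446⌉ = 67

67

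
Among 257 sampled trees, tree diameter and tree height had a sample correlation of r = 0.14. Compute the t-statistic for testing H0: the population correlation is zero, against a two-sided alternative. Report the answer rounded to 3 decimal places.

2.258

t = r·√(n−2) / √(1−r²) with r = 0.14, n = 257
  = 0.14·√255 / √(1 − 0.0196)
  = 0.14·15.968719 / 0.990152
  = 2.235621 / 0.990152 = 2.258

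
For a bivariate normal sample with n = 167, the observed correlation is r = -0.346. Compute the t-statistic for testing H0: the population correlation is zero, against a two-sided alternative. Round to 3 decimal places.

1 − r² = 1 − 0.119716 = 0.880284;  √(1−r²) = 0.938235
√(n−2) = √165 = 12.845233
t = r·√(n−2)/√(1−r²) = -0.346 · 12.845233 / 0.938235 = -4.737

-4.737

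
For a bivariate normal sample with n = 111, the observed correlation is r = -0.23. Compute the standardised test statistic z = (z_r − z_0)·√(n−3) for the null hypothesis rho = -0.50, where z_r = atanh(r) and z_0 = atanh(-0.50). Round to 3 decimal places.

3.275

z_r = atanh(-0.23) = -0.234189,  z_0 = atanh(-0.50) = -0.549306
SE = 1/√(n−3) = 1/√108 = 0.096225
z = (z_r − z_0)/SE = (-0.234189 − (-0.549306)) / 0.096225 = 0.315117 / 0.096225 = 3.275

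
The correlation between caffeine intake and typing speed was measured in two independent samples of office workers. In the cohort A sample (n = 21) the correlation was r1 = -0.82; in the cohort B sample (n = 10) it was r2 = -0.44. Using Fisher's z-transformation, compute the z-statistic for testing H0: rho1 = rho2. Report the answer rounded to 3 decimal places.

z1 = atanh(-0.82) = -1.156817,  z2 = atanh(-0.44) = -0.472231
SE = √(1/(n1−3) + 1/(n2−3)) = √(1/18 + 1/7) = √(0.0555556 + 0.1428571) = √0.1984127 = 0.445435
z = (z1 − z2)/SE = (-1.156817 − (-0.472231)) / 0.445435 = -0.684586 / 0.445435 = -1.537

-1.537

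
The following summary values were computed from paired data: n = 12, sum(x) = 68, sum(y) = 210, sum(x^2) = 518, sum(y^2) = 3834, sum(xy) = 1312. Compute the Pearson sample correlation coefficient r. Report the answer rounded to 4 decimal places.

0.8400

S_xy = nΣxy − ΣxΣy = 12·1312 − 68·210 = 15744 − 14280 = 1464
S_xx = nΣx² − (Σx)² = 12·518 − 68² = 6216 − 4624 = 1592
S_yy = nΣy² − (Σy)² = 12·3834 − 210² = 46008 − 44100 = 1908
r = S_xy / √(S_xx·S_yy) = 1464 / √(1592·1908) = 1464 / √3037536 = 1464 / 1742.8528 = 0.8400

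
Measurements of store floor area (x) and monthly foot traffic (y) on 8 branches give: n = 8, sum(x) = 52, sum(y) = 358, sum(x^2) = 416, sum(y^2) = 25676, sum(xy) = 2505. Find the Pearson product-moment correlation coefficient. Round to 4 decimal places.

0.2051

S_xy = nΣxy − ΣxΣy = 8·2505 − 52·358 = 20040 − 18616 = 1424
S_xx = nΣx² − (Σx)² = 8·416 − 52² = 3328 − 2704 = 624
S_yy = nΣy² − (Σy)² = 8·25676 − 358² = 205408 − 128164 = 77244
r = S_xy / √(S_xx·S_yy) = 1424 / √(624·77244) = 1424 / √48200256 = 1424 / 6942.6404 = 0.2051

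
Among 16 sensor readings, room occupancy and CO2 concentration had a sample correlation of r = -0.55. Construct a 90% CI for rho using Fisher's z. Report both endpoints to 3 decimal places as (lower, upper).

Fisher z: z_r = atanh(r) = ½·ln((1+(-0.55))/(1−(-0.55))) = -0.618381
SE(z) = 1/√(n−3) = 1/√13 = 0.277350
90% ⇒ z* = 1.645; margin = 1.645·0.277350 = 0.456241
CI on z-scale: (-1.074622, -0.162140)
Back-transform: tanh(-1.074622) = -0.791196, tanh(-0.162140) = -0.160734

(-0.791, -0.161)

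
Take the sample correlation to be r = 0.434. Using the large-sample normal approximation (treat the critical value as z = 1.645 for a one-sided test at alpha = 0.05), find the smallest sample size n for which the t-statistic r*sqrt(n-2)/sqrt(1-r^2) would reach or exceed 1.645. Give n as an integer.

r√(n−2)/√(1−r²) ≥ 1.645  ⇔  n−2 ≥ (1.645)²·(1−r²)/r²
(1−r²)/r² = (1−0.188356)/0.188356 = 4.3091
n ≥ 2 + 2.706025·4.3091 = 2 + 11.6605 = 13.6605
⌈13.6605⌉ = 14

14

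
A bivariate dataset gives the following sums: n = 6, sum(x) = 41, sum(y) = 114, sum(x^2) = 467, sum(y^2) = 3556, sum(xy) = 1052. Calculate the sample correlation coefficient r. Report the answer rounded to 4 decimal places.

0.5357

Numerator: nΣxy − (Σx)(Σy) = 6·1052 − (41)(114) = 1638
Denominator: √[(nΣx²−(Σx)²)(nΣy²−(Σy)²)]
  nΣx²−(Σx)² = 6·467 − 1681 = 1121;  nΣy²−(Σy)² = 6·3556 − 12996 = 8340
  √(1121·8340) = √9349140 = 3057.6363
r = 1638 / 3057.6363 = 0.5357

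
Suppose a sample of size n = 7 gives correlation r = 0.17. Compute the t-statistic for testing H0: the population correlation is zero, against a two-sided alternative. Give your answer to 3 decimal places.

0.386

1 − r² = 1 − 0.0289 = 0.9711;  √(1−r²) = 0.985444
√(n−2) = √5 = 2.236068
t = r·√(n−2)/√(1−r²) = 0.17 · 2.236068 / 0.985444 = 0.386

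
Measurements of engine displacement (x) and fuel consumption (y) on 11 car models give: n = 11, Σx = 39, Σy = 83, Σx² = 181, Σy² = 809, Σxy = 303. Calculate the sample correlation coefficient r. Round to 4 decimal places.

Numerator: nΣxy − (Σx)(Σy) = 11·303 − (39)(83) = 96
Denominator: √[(nΣx²−(Σx)²)(nΣy²−(Σy)²)]
  nΣx²−(Σx)² = 11·181 − 1521 = 470;  nΣy²−(Σy)² = 11·809 − 6889 = 2010
  √(470·2010) = √944700 = 971.9568
r = 96 / 971.9568 = 0.0988

0.0988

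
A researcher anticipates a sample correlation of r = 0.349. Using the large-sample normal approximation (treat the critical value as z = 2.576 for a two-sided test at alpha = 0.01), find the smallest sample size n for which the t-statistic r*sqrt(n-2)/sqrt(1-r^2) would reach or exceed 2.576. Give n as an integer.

Need r·√(n−2)/√(1−r²) ≥ 2.576
√(n−2) ≥ 2.576·√(1−0.121801) / 0.349 = 2.576·0.937123 / 0.349 = 6.9170
n−2 ≥ 47.8449  ⇒  n ≥ 49.8449
Smallest integer n = 50

50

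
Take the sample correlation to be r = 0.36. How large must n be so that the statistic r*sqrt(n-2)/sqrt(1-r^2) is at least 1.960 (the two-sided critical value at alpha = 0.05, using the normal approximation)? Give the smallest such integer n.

28

r√(n−2)/√(1−r²) ≥ 1.960  ⇔  n−2 ≥ (1.960)²·(1−r²)/r²
(1−r²)/r² = (1−0.1296)/0.1296 = 6.7160
n ≥ 2 + 3.8416·6.7160 = 2 + 25.8002 = 27.8002
⌈27.8002⌉ = 28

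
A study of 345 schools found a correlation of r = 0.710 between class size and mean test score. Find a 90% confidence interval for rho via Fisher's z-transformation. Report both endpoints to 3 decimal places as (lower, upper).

(0.663, 0.751)

z_r = atanh(0.710) = 0.887184;  SE = 1/√(n−3) = 1/√342 = 0.054074
z-limits: 0.887184 ± 1.645·0.054074 = 0.887184 ± 0.088952 = [0.798232, 0.976136]
ρ-limits: (tanh 0.798232, tanh 0.976136) = (0.663, 0.751)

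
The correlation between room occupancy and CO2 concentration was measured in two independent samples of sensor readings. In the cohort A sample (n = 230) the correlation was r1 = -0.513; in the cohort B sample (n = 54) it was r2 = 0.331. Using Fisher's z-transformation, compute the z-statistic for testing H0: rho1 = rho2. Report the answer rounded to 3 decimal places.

z1 = atanh(-0.513) = -0.566793,  z2 = atanh(0.331) = 0.343951
SE = √(1/(n1−3) + 1/(n2−3)) = √(1/227 + 1/51) = √(0.0044053 + 0.0196078) = √0.0240131 = 0.154962
z = (z1 − z2)/SE = (-0.566793 − 0.343951) / 0.154962 = -0.910744 / 0.154962 = -5.877

-5.877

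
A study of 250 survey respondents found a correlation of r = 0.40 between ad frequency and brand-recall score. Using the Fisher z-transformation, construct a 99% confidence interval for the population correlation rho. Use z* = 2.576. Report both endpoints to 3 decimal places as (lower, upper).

Fisher z: z_r = atanh(r) = ½·ln((1+0.40)/(1−0.40)) = 0.423649
SE(z) = 1/√(n−3) = 1/√247 = 0.063628
99% ⇒ z* = 2.576; margin = 2.576·0.063628 = 0.163906
CI on z-scale: (0.259743, 0.587555)
Back-transform: tanh(0.259743) = 0.254055, tanh(0.587555) = 0.528135

(0.254, 0.528)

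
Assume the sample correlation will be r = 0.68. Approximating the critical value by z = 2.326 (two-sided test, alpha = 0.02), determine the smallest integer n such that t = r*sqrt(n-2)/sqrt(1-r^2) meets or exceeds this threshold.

9

r√(n−2)/√(1−r²) ≥ 2.326  ⇔  n−2 ≥ (2.326)²·(1−r²)/r²
(1−r²)/r² = (1−0.4624)/0.4624 = 1.1626
n ≥ 2 + 5.410276·1.1626 = 2 + 6.2900 = 8.2900
⌈8.2900⌉ = 9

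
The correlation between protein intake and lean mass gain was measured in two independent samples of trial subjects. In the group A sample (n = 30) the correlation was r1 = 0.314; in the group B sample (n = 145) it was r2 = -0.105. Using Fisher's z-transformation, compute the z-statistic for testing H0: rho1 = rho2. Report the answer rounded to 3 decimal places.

z1 = atanh(0.314) = 0.324977,  z2 = atanh(-0.105) = -0.105388
SE = √(1/(n1−3) + 1/(n2−3)) = √(1/27 + 1/142) = √(0.0370370 + 0.0070423) = √0.0440793 = 0.209951
z = (z1 − z2)/SE = (0.324977 − (-0.105388)) / 0.209951 = 0.430365 / 0.209951 = 2.050

2.050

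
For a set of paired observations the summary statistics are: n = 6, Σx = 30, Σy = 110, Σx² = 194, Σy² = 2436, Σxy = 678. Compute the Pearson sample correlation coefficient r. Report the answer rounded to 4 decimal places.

S_xy = nΣxy − ΣxΣy = 6·678 − 30·110 = 4068 − 3300 = 768
S_xx = nΣx² − (Σx)² = 6·194 − 30² = 1164 − 900 = 264
S_yy = nΣy² − (Σy)² = 6·2436 − 110² = 14616 − 12100 = 2516
r = S_xy / √(S_xx·S_yy) = 768 / √(264·2516) = 768 / √664224 = 768 / 814.9994 = 0.9423

0.9423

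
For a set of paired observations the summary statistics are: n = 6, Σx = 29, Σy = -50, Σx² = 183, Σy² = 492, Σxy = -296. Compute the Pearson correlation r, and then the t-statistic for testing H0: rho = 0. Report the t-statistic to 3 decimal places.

Numerator: nΣxy − (Σx)(Σy) = 6·(-296) − (29)(-50) = -326
Denominator: √[(nΣx²−(Σx)²)(nΣy²−(Σy)²)]
  nΣx²−(Σx)² = 6·183 − 841 = 257;  nΣy²−(Σy)² = 6·492 − 2500 = 452
  √(257·452) = √116164 = 340.8284
r = -326 / 340.8284 = -0.9565
t = r·√(n−2)/√(1−r²) = -0.9565·√4 / √(1−0.914892) = -1.913000 / 0.291733 = -6.557

-6.557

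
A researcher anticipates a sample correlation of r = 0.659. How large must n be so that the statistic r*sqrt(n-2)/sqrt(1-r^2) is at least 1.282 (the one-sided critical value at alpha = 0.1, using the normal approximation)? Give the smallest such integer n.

5

Need r·√(n−2)/√(1−r²) ≥ 1.282
√(n−2) ≥ 1.282·√(1−0.434281) / 0.659 = 1.282·0.752143 / 0.659 = 1.4632
n−2 ≥ 2.1410  ⇒  n ≥ 4.1410
Smallest integer n = 5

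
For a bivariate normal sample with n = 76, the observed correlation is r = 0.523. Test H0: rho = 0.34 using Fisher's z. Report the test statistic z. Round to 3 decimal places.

1.934

Fisher z: atanh(0.523) = 0.580460, atanh(0.34) = 0.354093
z = (z_r − z_0)·√(n−3) = (0.580460 − 0.354093)·√73 = 0.226367 · 8.544004 = 1.934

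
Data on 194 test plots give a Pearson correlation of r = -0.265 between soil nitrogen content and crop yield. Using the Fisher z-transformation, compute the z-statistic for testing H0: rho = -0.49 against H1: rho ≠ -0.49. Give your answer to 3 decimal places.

3.657

z_r = atanh(-0.265) = -0.271478,  z_0 = atanh(-0.49) = -0.536060
SE = 1/√(n−3) = 1/√191 = 0.072357
z = (z_r − z_0)/SE = (-0.271478 − (-0.536060)) / 0.072357 = 0.264582 / 0.072357 = 3.657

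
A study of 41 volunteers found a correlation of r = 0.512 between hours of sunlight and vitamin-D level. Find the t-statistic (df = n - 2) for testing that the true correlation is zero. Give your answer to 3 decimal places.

1 − r² = 1 − 0.262144 = 0.737856;  √(1−r²) = 0.858985
√(n−2) = √39 = 6.244998
t = r·√(n−2)/√(1−r²) = 0.512 · 6.244998 / 0.858985 = 3.722

3.722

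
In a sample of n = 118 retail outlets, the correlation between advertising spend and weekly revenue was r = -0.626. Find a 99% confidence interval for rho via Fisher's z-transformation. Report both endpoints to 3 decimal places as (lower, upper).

(-0.751, -0.458)

z_r = atanh(-0.626) = -0.734811;  SE = 1/√(n−3) = 1/√115 = 0.093250
z-limits: -0.734811 ± 2.576·0.093250 = -0.734811 ± 0.240212 = [-0.975023, -0.494599]
ρ-limits: (tanh -0.975023, tanh -0.494599) = (-0.751, -0.458)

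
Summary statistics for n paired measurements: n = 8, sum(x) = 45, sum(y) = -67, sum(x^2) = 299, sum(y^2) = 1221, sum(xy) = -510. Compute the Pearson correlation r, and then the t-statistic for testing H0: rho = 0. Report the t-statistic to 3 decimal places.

-2.911

Numerator: nΣxy − (Σx)(Σy) = 8·(-510) − (45)(-67) = -1065
Denominator: √[(nΣx²−(Σx)²)(nΣy²−(Σy)²)]
  nΣx²−(Σx)² = 8·299 − 2025 = 367;  nΣy²−(Σy)² = 8·1221 − 4489 = 5279
  √(367·5279) = √1937393 = 1391.9027
r = -1065 / 1391.9027 = -0.7651
t = r·√(n−2)/√(1−r²) = -0.7651·√6 / √(1−0.585378) = -1.874105 / 0.643911 = -2.911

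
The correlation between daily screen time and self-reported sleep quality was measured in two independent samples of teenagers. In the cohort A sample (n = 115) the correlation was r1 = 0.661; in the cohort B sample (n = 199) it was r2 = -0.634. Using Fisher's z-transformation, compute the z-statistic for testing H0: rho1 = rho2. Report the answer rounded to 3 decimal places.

Fisher z-transforms: z1 = atanh(0.661) = 0.794588, z2 = atanh(-0.634) = -0.748076; difference d = 1.542664
Var(d) = 1/112 + 1/196 = 0.0089286 + 0.0051020 = 0.0140306
z = d/√Var(d) = 1.542664 / √0.0140306 = 1.542664 / 0.118451 = 13.024

13.024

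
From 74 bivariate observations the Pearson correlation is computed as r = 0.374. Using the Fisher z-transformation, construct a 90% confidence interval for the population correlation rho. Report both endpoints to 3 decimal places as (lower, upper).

Fisher z: z_r = atanh(r) = ½·ln((1+0.374)/(1−0.374)) = 0.393066
SE(z) = 1/√(n−3) = 1/√71 = 0.118678
90% ⇒ z* = 1.645; margin = 1.645·0.118678 = 0.195225
CI on z-scale: (0.197841, 0.588291)
Back-transform: tanh(0.197841) = 0.195300, tanh(0.588291) = 0.528665

(0.195, 0.529)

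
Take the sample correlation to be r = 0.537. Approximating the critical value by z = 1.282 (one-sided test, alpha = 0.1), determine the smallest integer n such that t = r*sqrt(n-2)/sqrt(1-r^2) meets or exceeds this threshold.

Need r·√(n−2)/√(1−r²) ≥ 1.282
√(n−2) ≥ 1.282·√(1−0.288369) / 0.537 = 1.282·0.843582 / 0.537 = 2.0139
n−2 ≥ 4.0558  ⇒  n ≥ 6.0558
Smallest integer n = 7

7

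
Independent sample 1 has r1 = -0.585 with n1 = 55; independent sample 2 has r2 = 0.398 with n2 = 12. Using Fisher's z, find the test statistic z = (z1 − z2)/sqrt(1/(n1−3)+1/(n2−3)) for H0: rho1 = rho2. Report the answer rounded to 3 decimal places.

Fisher z-transforms: z1 = atanh(-0.585) = -0.670031, z2 = atanh(0.398) = 0.421270; difference d = -1.091301
Var(d) = 1/52 + 1/9 = 0.0192308 + 0.1111111 = 0.1303419
z = d/√Var(d) = -1.091301 / √0.1303419 = -1.091301 / 0.361029 = -3.023

-3.023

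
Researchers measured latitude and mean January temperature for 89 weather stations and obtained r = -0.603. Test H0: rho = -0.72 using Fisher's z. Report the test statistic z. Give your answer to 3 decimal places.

z_r = atanh(-0.603) = -0.697848,  z_0 = atanh(-0.72) = -0.907645
SE = 1/√(n−3) = 1/√86 = 0.107833
z = (z_r − z_0)/SE = (-0.697848 − (-0.907645)) / 0.107833 = 0.209797 / 0.107833 = 1.946

1.946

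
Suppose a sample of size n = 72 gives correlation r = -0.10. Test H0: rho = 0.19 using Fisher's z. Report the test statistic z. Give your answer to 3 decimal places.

-2.431

z_r = atanh(-0.10) = -0.100335,  z_0 = atanh(0.19) = 0.192337
SE = 1/√(n−3) = 1/√69 = 0.120386
z = (z_r − z_0)/SE = (-0.100335 − 0.192337) / 0.120386 = -0.292672 / 0.120386 = -2.431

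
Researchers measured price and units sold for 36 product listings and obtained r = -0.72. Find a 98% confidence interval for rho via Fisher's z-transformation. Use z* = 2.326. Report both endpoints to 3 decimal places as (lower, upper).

(-0.865, -0.464)

Fisher z: z_r = atanh(r) = ½·ln((1+(-0.72))/(1−(-0.72))) = -0.907645
SE(z) = 1/√(n−3) = 1/√33 = 0.174078
98% ⇒ z* = 2.326; margin = 2.326·0.174078 = 0.404905
CI on z-scale: (-1.312550, -0.502740)
Back-transform: tanh(-1.312550) = -0.864919, tanh(-0.502740) = -0.464269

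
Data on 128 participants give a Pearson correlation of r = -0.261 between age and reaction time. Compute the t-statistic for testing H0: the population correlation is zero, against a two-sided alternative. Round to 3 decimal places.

1 − r² = 1 − 0.068121 = 0.931879;  √(1−r²) = 0.965339
√(n−2) = √126 = 11.224972
t = r·√(n−2)/√(1−r²) = -0.261 · 11.224972 / 0.965339 = -3.035

-3.035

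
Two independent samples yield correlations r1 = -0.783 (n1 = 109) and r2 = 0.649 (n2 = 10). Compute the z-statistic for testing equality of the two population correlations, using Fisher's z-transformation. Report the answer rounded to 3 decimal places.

Fisher z-transforms: z1 = atanh(-0.783) = -1.053078, z2 = atanh(0.649) = 0.773569; difference d = -1.826647
Var(d) = 1/106 + 1/7 = 0.0094340 + 0.1428571 = 0.1522911
z = d/√Var(d) = -1.826647 / √0.1522911 = -1.826647 / 0.390245 = -4.681

-4.681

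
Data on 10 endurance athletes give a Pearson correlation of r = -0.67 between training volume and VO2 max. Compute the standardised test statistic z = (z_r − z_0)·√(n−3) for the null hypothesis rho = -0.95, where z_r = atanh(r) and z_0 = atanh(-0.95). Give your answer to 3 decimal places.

Fisher z: atanh(-0.67) = -0.810743, atanh(-0.95) = -1.831781
z = (z_r − z_0)·√(n−3) = (-0.810743 − (-1.831781))·√7 = 1.021038 · 2.645751 = 2.701

2.701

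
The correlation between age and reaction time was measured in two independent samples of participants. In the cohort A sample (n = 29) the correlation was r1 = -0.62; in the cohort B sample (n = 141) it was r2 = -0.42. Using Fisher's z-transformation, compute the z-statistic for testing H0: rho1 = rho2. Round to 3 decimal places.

z1 = atanh(-0.62) = -0.725005,  z2 = atanh(-0.42) = -0.447692
SE = √(1/(n1−3) + 1/(n2−3)) = √(1/26 + 1/138) = √(0.0384615 + 0.0072464) = √0.0457079 = 0.213794
z = (z1 − z2)/SE = (-0.725005 − (-0.447692)) / 0.213794 = -0.277313 / 0.213794 = -1.297

-1.297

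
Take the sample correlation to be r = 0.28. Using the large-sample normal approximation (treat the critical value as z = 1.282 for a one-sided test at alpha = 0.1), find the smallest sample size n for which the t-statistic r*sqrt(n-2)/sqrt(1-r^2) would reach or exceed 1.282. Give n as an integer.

22

r√(n−2)/√(1−r²) ≥ 1.282  ⇔  n−2 ≥ (1.282)²·(1−r²)/r²
(1−r²)/r² = (1−0.0784)/0.0784 = 11.7551
n ≥ 2 + 1.643524·11.7551 = 2 + 19.3198 = 21.3198
⌈21.3198⌉ = 22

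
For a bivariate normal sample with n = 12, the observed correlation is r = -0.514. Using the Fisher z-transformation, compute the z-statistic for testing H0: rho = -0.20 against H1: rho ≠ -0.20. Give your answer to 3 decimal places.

-1.096

Fisher z: atanh(-0.514) = -0.568151, atanh(-0.20) = -0.202733
z = (z_r − z_0)·√(n−3) = (-0.568151 − (-0.202733))·√9 = -0.365418 · 3.000000 = -1.096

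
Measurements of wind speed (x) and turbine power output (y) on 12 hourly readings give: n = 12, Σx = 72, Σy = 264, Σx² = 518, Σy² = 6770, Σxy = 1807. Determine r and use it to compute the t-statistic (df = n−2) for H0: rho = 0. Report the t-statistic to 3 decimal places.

3.882

Numerator: nΣxy − (Σx)(Σy) = 12·1807 − (72)(264) = 2676
Denominator: √[(nΣx²−(Σx)²)(nΣy²−(Σy)²)]
  nΣx²−(Σx)² = 12·518 − 5184 = 1032;  nΣy²−(Σy)² = 12·6770 − 69696 = 11544
  √(1032·11544) = √11913408 = 3451.5805
r = 2676 / 3451.5805 = 0.7753
t = r·√(n−2)/√(1−r²) = 0.7753·√10 / √(1−0.601090) = 2.451714 / 0.631593 = 3.882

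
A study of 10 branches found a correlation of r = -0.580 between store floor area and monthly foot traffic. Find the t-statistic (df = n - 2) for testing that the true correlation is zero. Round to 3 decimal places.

-2.014

t = r·√(n−2) / √(1−r²) with r = -0.580, n = 10
  = -0.580·√8 / √(1 − 0.336400)
  = -0.580·2.828427 / 0.814616
  = -1.640488 / 0.814616 = -2.014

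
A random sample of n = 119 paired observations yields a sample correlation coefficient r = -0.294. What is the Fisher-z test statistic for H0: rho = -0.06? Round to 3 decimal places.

-2.616

z_r = atanh(-0.294) = -0.302939,  z_0 = atanh(-0.06) = -0.060072
SE = 1/√(n−3) = 1/√116 = 0.092848
z = (z_r − z_0)/SE = (-0.302939 − (-0.060072)) / 0.092848 = -0.242867 / 0.092848 = -2.616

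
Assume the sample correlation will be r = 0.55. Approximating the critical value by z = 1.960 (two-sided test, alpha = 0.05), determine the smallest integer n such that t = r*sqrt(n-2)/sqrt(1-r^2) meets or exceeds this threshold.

r√(n−2)/√(1−r²) ≥ 1.960  ⇔  n−2 ≥ (1.960)²·(1−r²)/r²
(1−r²)/r² = (1−0.3025)/0.3025 = 2.3058
n ≥ 2 + 3.8416·2.3058 = 2 + 8.8580 = 10.8580
⌈10.8580⌉ = 11

11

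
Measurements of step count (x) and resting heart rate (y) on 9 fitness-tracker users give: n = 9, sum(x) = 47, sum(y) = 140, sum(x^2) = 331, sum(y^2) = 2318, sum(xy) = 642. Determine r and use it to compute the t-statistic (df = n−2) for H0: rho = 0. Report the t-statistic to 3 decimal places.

Numerator: nΣxy − (Σx)(Σy) = 9·642 − (47)(140) = -802
Denominator: √[(nΣx²−(Σx)²)(nΣy²−(Σy)²)]
  nΣx²−(Σx)² = 9·331 − 2209 = 770;  nΣy²−(Σy)² = 9·2318 − 19600 = 1262
  √(770·1262) = √971740 = 985.7687
r = -802 / 985.7687 = -0.8136
t = r·√(n−2)/√(1−r²) = -0.8136·√7 / √(1−0.661945) = -2.152583 / 0.581425 = -3.702

-3.702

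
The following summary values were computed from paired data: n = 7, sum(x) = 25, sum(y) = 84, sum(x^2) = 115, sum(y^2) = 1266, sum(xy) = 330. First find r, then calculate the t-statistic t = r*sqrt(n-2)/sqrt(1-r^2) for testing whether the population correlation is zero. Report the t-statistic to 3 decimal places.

0.886

Numerator: nΣxy − (Σx)(Σy) = 7·330 − (25)(84) = 210
Denominator: √[(nΣx²−(Σx)²)(nΣy²−(Σy)²)]
  nΣx²−(Σx)² = 7·115 − 625 = 180;  nΣy²−(Σy)² = 7·1266 − 7056 = 1806
  √(180·1806) = √325080 = 570.1579
r = 210 / 570.1579 = 0.3683
t = r·√(n−2)/√(1−r²) = 0.3683·√5 / √(1−0.135645) = 0.823544 / 0.929707 = 0.886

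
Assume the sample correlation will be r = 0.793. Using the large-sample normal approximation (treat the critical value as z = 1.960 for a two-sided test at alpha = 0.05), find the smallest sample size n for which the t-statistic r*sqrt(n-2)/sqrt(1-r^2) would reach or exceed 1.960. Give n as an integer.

5

Need r·√(n−2)/√(1−r²) ≥ 1.960
√(n−2) ≥ 1.960·√(1−0.628849) / 0.793 = 1.960·0.609222 / 0.793 = 1.5058
n−2 ≥ 2.2674  ⇒  n ≥ 4.2674
Smallest integer n = 5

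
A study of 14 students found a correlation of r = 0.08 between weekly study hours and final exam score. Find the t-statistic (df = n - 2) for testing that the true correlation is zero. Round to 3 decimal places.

1 − r² = 1 − 0.0064 = 0.9936;  √(1−r²) = 0.996795
√(n−2) = √12 = 3.464102
t = r·√(n−2)/√(1−r²) = 0.08 · 3.464102 / 0.996795 = 0.278

0.278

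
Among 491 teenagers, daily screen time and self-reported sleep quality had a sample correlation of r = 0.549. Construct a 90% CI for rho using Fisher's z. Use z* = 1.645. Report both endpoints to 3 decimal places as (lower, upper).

(0.495, 0.599)

z_r = atanh(0.549) = 0.616949;  SE = 1/√(n−3) = 1/√488 = 0.045268
z-limits: 0.616949 ± 1.645·0.045268 = 0.616949 ± 0.074466 = [0.542483, 0.691415]
ρ-limits: (tanh 0.542483, tanh 0.691415) = (0.495, 0.599)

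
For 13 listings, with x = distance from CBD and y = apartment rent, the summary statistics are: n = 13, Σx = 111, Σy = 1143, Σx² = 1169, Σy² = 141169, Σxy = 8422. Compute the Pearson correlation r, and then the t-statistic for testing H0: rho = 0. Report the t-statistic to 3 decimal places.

Numerator: nΣxy − (Σx)(Σy) = 13·8422 − (111)(1143) = -17387
Denominator: √[(nΣx²−(Σx)²)(nΣy²−(Σy)²)]
  nΣx²−(Σx)² = 13·1169 − 12321 = 2876;  nΣy²−(Σy)² = 13·141169 − 1306449 = 528748
  √(2876·528748) = √1520679248 = 38995.8876
r = -17387 / 38995.8876 = -0.4459
t = r·√(n−2)/√(1−r²) = -0.4459·√11 / √(1−0.198827) = -1.478883 / 0.895083 = -1.652

-1.652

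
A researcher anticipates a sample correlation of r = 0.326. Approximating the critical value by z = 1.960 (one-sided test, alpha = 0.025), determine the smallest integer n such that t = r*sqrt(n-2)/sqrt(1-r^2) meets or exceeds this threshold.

35

Need r·√(n−2)/√(1−r²) ≥ 1.960
√(n−2) ≥ 1.960·√(1−0.106276) / 0.326 = 1.960·0.945370 / 0.326 = 5.6838
n−2 ≥ 32.3056  ⇒  n ≥ 34.3056
Smallest integer n = 35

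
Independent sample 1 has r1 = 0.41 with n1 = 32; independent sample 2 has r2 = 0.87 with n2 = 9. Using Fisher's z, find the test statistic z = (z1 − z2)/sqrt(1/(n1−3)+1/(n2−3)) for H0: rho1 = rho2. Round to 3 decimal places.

-2.001

z1 = atanh(0.41) = 0.435611,  z2 = atanh(0.87) = 1.333080
SE = √(1/(n1−3) + 1/(n2−3)) = √(1/29 + 1/6) = √(0.0344828 + 0.1666667) = √0.2011495 = 0.448497
z = (z1 − z2)/SE = (0.435611 − 1.333080) / 0.448497 = -0.897469 / 0.448497 = -2.001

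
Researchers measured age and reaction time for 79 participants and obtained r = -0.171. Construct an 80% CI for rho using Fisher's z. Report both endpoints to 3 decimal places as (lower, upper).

(-0.309, -0.026)

z_r = atanh(-0.171) = -0.172697;  SE = 1/√(n−3) = 1/√76 = 0.114708
z-limits: -0.172697 ± 1.282·0.114708 = -0.172697 ± 0.147056 = [-0.319753, -0.025641]
ρ-limits: (tanh -0.319753, tanh -0.025641) = (-0.309, -0.026)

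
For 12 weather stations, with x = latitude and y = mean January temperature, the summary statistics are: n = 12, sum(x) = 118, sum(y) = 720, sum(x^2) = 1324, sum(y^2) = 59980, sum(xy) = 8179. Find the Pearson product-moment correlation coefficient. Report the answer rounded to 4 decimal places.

0.6632

S_xy = nΣxy − ΣxΣy = 12·8179 − 118·720 = 98148 − 84960 = 13188
S_xx = nΣx² − (Σx)² = 12·1324 − 118² = 15888 − 13924 = 1964
S_yy = nΣy² − (Σy)² = 12·59980 − 720² = 719760 − 518400 = 201360
r = S_xy / √(S_xx·S_yy) = 13188 / √(1964·201360) = 13188 / √395471040 = 13188 / 19886.4537 = 0.6632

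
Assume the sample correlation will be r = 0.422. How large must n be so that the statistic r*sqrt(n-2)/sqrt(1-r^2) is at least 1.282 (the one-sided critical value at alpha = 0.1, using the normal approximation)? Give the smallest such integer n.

r√(n−2)/√(1−r²) ≥ 1.282  ⇔  n−2 ≥ (1.282)²·(1−r²)/r²
(1−r²)/r² = (1−0.178084)/0.178084 = 4.6153
n ≥ 2 + 1.643524·4.6153 = 2 + 7.5854 = 9.5854
⌈9.5854⌉ = 10

10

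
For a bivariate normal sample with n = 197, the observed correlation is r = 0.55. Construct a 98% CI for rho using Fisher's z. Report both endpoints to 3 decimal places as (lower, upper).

z_r = atanh(0.55) = 0.618381;  SE = 1/√(n−3) = 1/√194 = 0.071796
z-limits: 0.618381 ± 2.326·0.071796 = 0.618381 ± 0.166997 = [0.451384, 0.785378]
ρ-limits: (tanh 0.451384, tanh 0.785378) = (0.423, 0.656)

(0.423, 0.656)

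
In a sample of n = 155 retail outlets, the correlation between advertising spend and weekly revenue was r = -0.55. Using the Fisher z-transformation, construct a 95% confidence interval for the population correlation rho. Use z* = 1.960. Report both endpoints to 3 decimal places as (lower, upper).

z_r = atanh(-0.55) = -0.618381;  SE = 1/√(n−3) = 1/√152 = 0.081111
z-limits: -0.618381 ± 1.960·0.081111 = -0.618381 ± 0.158978 = [-0.777359, -0.459403]
ρ-limits: (tanh -0.777359, tanh -0.459403) = (-0.651, -0.430)

(-0.651, -0.430)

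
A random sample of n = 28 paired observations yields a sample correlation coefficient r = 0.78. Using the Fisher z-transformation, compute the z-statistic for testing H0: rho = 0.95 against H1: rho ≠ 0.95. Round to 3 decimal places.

-3.932

Fisher z: atanh(0.78) = 1.045371, atanh(0.95) = 1.831781
z = (z_r − z_0)·√(n−3) = (1.045371 − 1.831781)·√25 = -0.786410 · 5.000000 = -3.932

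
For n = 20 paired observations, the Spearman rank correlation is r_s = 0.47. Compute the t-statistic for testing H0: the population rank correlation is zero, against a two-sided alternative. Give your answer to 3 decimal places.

t = r_s·√(n−2) / √(1−r_s²) with r_s = 0.47, n = 20
  = 0.47·√18 / √(1 − 0.2209)
  = 0.47·4.242641 / 0.882666
  = 1.994041 / 0.882666 = 2.259

2.259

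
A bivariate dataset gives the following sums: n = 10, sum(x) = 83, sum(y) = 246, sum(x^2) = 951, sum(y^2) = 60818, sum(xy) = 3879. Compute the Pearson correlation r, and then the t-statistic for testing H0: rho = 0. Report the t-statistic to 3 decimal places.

Numerator: nΣxy − (Σx)(Σy) = 10·3879 − (83)(246) = 18372
Denominator: √[(nΣx²−(Σx)²)(nΣy²−(Σy)²)]
  nΣx²−(Σx)² = 10·951 − 6889 = 2621;  nΣy²−(Σy)² = 10·60818 − 60516 = 547664
  √(2621·547664) = √1435427344 = 37887.0340
r = 18372 / 37887.0340 = 0.4849
t = r·√(n−2)/√(1−r²) = 0.4849·√8 / √(1−0.235128) = 1.371504 / 0.874570 = 1.568

1.568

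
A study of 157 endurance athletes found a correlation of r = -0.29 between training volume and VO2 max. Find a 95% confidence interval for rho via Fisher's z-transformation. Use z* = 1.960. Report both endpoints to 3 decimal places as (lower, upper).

z_r = atanh(-0.29) = -0.298566;  SE = 1/√(n−3) = 1/√154 = 0.080582
z-limits: -0.298566 ± 1.960·0.080582 = -0.298566 ± 0.157941 = [-0.456507, -0.140625]
ρ-limits: (tanh -0.456507, tanh -0.140625) = (-0.427, -0.140)

(-0.427, -0.140)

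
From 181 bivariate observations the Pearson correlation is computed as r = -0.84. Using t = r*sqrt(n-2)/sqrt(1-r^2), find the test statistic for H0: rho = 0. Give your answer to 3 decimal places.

-20.713

t = r·√(n−2) / √(1−r²) with r = -0.84, n = 181
  = -0.84·√179 / √(1 − 0.7056)
  = -0.84·13.379088 / 0.542586
  = -11.238434 / 0.542586 = -20.713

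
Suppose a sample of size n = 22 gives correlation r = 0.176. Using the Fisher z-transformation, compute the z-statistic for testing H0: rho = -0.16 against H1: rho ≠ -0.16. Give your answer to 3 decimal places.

z_r = atanh(0.176) = 0.177852,  z_0 = atanh(-0.16) = -0.161387
SE = 1/√(n−3) = 1/√19 = 0.229416
z = (z_r − z_0)/SE = (0.177852 − (-0.161387)) / 0.229416 = 0.339239 / 0.229416 = 1.479

1.479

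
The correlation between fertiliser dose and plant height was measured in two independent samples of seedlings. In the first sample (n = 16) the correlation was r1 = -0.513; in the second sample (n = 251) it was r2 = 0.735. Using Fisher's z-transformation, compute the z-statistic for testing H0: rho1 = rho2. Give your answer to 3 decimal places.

z1 = atanh(-0.513) = -0.566793,  z2 = atanh(0.735) = 0.939516
SE = √(1/(n1−3) + 1/(n2−3)) = √(1/13 + 1/248) = √(0.0769231 + 0.0040323) = √0.0809554 = 0.284527
z = (z1 − z2)/SE = (-0.566793 − 0.939516) / 0.284527 = -1.506309 / 0.284527 = -5.294

-5.294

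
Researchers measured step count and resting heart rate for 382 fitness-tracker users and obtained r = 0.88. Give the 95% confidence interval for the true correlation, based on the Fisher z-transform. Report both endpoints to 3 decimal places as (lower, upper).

Fisher z: z_r = atanh(r) = ½·ln((1+0.88)/(1−0.88)) = 1.375768
SE(z) = 1/√(n−3) = 1/√379 = 0.051367
95% ⇒ z* = 1.960; margin = 1.960·0.051367 = 0.100679
CI on z-scale: (1.275089, 1.476447)
Back-transform: tanh(1.275089) = 0.855171, tanh(1.476447) = 0.900800

(0.855, 0.901)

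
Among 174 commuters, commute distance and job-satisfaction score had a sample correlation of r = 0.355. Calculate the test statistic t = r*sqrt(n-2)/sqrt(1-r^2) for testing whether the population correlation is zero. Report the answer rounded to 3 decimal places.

t = r·√(n−2) / √(1−r²) with r = 0.355, n = 174
  = 0.355·√172 / √(1 − 0.126025)
  = 0.355·13.114877 / 0.934866
  = 4.655781 / 0.934866 = 4.980

4.980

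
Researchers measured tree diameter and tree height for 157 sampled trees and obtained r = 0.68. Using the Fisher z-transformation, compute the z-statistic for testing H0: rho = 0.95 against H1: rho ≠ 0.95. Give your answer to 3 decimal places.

z_r = atanh(0.68) = 0.829114,  z_0 = atanh(0.95) = 1.831781
SE = 1/√(n−3) = 1/√154 = 0.080582
z = (z_r − z_0)/SE = (0.829114 − 1.831781) / 0.080582 = -1.002667 / 0.080582 = -12.443

-12.443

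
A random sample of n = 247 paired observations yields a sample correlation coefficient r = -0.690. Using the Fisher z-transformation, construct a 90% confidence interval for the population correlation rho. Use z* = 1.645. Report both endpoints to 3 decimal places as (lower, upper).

(-0.741, -0.631)

z_r = atanh(-0.690) = -0.847956;  SE = 1/√(n−3) = 1/√244 = 0.064018
z-limits: -0.847956 ± 1.645·0.064018 = -0.847956 ± 0.105310 = [-0.953266, -0.742646]
ρ-limits: (tanh -0.953266, tanh -0.742646) = (-0.741, -0.631)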